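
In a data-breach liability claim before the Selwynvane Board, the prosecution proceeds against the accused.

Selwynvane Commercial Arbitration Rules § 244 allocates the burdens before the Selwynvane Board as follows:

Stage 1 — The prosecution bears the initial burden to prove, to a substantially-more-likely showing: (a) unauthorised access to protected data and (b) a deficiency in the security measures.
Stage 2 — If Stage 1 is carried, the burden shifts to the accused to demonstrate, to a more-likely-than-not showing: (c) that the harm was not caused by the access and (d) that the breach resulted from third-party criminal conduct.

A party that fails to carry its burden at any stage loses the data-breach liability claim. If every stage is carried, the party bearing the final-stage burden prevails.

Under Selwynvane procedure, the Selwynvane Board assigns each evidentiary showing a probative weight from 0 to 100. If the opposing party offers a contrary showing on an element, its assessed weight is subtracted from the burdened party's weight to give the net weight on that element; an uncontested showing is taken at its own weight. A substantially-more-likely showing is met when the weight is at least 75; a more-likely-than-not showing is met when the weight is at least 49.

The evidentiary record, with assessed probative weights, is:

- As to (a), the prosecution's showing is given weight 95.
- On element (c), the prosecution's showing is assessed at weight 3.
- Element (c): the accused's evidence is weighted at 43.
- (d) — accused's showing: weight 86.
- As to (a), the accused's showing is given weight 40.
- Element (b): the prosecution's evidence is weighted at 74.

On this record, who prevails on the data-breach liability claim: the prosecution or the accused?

accused

Stage 1 — burden on prosecution; standard: a substantially-more-likely showing (weight is at least 75).
    (a): 95 − 40 = 55 < 75 [not met]
    (b): 74 < 75 [not met]
  Stage 1 not carried; the prosecution fails its burden.
The analysis ends at Stage 1; the accused prevails.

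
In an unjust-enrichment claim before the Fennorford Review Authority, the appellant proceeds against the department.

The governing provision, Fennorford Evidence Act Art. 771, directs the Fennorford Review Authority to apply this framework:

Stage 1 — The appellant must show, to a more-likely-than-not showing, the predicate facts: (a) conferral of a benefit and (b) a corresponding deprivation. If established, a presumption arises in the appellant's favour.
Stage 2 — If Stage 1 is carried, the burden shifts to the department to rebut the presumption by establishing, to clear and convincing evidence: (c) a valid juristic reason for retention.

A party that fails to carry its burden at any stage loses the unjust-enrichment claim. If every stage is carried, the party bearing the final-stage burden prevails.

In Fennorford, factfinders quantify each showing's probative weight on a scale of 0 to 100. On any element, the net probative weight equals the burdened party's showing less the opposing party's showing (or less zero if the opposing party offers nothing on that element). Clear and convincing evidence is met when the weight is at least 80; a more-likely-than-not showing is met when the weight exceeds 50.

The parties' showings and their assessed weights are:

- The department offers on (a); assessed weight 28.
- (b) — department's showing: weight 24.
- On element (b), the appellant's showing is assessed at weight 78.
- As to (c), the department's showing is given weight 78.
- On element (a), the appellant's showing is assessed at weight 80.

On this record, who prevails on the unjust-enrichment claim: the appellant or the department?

At Stage 1 the appellant must meet a more-likely-than-not showing (weight exceeds 50): on (a) the weight is 80 less the opposing 28 gives net 52, > 50, so (a) meets the standard; on (b) the weight is 78 less the opposing 24 gives net 54, which does exceed 50, so (b) meets the standard.
  Stage 1 is satisfied; the onus moves to the department.
At Stage 2 the department must meet clear and convincing evidence (weight is at least 80): on (c) the weight is 78, which does not reach 80, so (c) does not meet the standard.
  Stage 2 not carried; the department fails its burden.
So the appellant prevails.

appellant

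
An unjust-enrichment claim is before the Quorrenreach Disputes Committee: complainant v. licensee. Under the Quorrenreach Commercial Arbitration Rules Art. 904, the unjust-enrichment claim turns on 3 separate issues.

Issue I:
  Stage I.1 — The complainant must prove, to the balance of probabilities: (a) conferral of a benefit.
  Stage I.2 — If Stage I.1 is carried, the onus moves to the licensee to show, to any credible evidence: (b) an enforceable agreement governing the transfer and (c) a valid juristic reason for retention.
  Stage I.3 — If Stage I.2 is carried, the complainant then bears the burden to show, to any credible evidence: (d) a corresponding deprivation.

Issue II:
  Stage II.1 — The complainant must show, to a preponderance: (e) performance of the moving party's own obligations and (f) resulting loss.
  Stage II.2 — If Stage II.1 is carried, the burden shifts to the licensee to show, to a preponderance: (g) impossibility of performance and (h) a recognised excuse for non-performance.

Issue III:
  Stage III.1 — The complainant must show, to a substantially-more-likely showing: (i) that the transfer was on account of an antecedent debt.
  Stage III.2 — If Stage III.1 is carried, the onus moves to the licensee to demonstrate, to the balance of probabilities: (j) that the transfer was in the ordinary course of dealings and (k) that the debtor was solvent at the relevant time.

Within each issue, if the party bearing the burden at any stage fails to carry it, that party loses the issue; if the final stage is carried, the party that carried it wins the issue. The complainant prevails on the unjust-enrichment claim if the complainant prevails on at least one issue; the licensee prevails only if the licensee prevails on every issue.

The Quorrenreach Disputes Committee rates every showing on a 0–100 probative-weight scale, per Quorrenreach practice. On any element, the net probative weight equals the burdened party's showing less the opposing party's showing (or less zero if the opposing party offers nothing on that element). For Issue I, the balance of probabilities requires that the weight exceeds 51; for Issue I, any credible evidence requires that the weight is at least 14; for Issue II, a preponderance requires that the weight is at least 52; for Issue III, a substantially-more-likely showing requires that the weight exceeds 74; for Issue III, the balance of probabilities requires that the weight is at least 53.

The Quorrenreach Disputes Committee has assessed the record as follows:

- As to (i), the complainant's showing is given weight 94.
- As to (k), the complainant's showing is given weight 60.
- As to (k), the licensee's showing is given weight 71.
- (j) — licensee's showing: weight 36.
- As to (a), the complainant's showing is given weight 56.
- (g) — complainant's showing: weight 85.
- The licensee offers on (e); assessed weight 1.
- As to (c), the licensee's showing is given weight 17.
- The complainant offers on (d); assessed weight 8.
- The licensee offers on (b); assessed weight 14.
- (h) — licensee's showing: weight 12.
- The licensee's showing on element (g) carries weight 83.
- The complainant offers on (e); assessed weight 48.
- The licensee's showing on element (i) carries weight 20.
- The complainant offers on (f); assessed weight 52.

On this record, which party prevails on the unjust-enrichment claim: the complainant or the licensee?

— Issue I —
At Stage I.1 the complainant must meet the balance of probabilities (weight exceeds 51): on (a) the weight is 56, > 51, so (a) meets the standard.
  All elements met. The burden passes to the licensee.
At Stage I.2 the licensee must meet any credible evidence (weight is at least 14): on (b) the weight is 14, ≥ 14, so (b) meets the standard; on (c) the weight is 17, ≥ 14, so (c) meets the standard.
  The licensee carries Stage I.2; the complainant now bears the burden.
At Stage I.3 the complainant must meet any credible evidence (weight is at least 14): on (d) the weight is 8, < 14, so (d) does not meet the standard.
  The complainant does not carry Stage I.3.
The analysis ends at Stage I.3; the licensee prevails on this issue.
— Issue II —
Stage II.1 — burden on complainant; standard: a preponderance (weight is at least 52).
    (e): 48 − 1 = 47 < 52 [not met]
    (f): 52 ≥ 52 [met]
  The complainant does not carry Stage II.1.
The licensee prevails on this issue.
— Issue III —
Stage III.1 — burden on complainant; standard: a substantially-more-likely showing (weight exceeds 74).
    (i): 94 − 20 = 74 ≤ 74 [not met]
  Not every element is met, so the complainant fails to carry Stage III.1.
So the licensee prevails on this issue.
Per-issue: Issue I → licensee; Issue II → licensee; Issue III → licensee. The complainant must prevail on at least one issue; overall, the licensee prevails.

licensee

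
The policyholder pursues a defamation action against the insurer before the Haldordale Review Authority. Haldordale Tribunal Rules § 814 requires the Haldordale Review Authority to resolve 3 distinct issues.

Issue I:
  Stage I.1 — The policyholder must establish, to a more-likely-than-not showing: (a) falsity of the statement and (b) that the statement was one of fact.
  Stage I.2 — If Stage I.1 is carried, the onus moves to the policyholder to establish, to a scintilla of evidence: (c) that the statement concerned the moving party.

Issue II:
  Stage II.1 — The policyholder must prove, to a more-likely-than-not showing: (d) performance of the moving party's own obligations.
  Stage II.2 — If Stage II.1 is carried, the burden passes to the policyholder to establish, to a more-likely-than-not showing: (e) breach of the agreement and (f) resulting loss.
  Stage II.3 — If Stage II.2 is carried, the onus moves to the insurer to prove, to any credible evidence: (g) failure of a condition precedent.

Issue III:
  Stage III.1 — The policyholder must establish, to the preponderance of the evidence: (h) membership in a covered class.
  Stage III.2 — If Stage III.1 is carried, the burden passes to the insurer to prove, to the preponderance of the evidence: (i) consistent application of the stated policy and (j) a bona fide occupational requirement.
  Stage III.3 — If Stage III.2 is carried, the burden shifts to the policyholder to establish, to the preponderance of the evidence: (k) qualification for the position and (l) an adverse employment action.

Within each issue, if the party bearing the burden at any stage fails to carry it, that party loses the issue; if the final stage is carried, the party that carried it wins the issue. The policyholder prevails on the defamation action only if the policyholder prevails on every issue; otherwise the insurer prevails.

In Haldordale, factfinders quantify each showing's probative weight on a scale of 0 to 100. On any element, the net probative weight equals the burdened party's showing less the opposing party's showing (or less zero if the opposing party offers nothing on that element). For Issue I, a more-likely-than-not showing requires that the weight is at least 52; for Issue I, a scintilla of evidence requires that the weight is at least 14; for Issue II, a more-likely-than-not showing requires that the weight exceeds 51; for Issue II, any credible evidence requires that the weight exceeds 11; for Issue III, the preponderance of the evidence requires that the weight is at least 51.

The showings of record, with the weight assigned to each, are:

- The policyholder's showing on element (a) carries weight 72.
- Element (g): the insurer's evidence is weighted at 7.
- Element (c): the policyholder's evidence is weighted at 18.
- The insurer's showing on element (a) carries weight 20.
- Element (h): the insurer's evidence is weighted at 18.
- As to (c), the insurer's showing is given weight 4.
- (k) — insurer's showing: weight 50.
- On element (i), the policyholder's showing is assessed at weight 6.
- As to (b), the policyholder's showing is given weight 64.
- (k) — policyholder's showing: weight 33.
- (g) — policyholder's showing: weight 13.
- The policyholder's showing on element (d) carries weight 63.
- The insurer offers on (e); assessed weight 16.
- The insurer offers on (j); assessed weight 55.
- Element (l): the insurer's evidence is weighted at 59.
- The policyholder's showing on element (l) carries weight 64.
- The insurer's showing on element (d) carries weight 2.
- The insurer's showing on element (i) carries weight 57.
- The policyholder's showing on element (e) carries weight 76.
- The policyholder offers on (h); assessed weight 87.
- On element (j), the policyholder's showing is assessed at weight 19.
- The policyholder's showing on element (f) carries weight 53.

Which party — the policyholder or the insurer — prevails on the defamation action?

— Issue I —
Stage I.1 (policyholder, a more-likely-than-not showing, weight is at least 52): (a) net 72−20=52 ≥ 52 — meets; (b) 64 ≥ 52 — meets.
  Stage I.1 carried; the burden remains with the policyholder.
Stage I.2 (policyholder, a scintilla of evidence, weight is at least 14): (c) net 18−4=14 ≥ 14 — meets.
  The policyholder carries the last stage.
All stages carried — the policyholder prevails on this issue.
— Issue II —
At Stage II.1 the policyholder must meet a more-likely-than-not showing (weight exceeds 51): on (d) the weight is 63 less the opposing 2 gives net 61, which does exceed 51, so (d) meets the standard.
  Stage II.1 carried; the burden remains with the policyholder.
At Stage II.2 the policyholder must meet a more-likely-than-not showing (weight exceeds 51): on (e) the weight is 76 less the opposing 16 gives net 60, > 51, so (e) meets the standard; on (f) the weight is 53, > 51, so (f) meets the standard.
  Stage II.2 carried; the burden shifts to the insurer.
At Stage II.3 the insurer must meet any credible evidence (weight exceeds 11): on (g) the weight is 7 less the opposing 13 gives net -6, which does not exceed 11, so (g) does not meet the standard.
  Not every element is met, so the insurer fails to carry Stage II.3.
The analysis ends at Stage II.3; the policyholder prevails on this issue.
— Issue III —
Stage III.1 — burden on policyholder; standard: the preponderance of the evidence (weight is at least 51).
    (h): 87 − 18 = 69 ≥ 51 [met]
  The policyholder carries Stage III.1; the insurer now bears the burden.
Stage III.2 — burden on insurer; standard: the preponderance of the evidence (weight is at least 51).
    (i): 57 − 6 = 51 ≥ 51 [met]
    (j): 55 − 19 = 36 < 51 [not met]
  Stage III.2 not carried; the insurer fails its burden.
The analysis ends at Stage III.2; the policyholder prevails on this issue.
Per-issue: Issue I → policyholder; Issue II → policyholder; Issue III → policyholder. The policyholder must prevail on every issue; overall, the policyholder prevails.

policyholder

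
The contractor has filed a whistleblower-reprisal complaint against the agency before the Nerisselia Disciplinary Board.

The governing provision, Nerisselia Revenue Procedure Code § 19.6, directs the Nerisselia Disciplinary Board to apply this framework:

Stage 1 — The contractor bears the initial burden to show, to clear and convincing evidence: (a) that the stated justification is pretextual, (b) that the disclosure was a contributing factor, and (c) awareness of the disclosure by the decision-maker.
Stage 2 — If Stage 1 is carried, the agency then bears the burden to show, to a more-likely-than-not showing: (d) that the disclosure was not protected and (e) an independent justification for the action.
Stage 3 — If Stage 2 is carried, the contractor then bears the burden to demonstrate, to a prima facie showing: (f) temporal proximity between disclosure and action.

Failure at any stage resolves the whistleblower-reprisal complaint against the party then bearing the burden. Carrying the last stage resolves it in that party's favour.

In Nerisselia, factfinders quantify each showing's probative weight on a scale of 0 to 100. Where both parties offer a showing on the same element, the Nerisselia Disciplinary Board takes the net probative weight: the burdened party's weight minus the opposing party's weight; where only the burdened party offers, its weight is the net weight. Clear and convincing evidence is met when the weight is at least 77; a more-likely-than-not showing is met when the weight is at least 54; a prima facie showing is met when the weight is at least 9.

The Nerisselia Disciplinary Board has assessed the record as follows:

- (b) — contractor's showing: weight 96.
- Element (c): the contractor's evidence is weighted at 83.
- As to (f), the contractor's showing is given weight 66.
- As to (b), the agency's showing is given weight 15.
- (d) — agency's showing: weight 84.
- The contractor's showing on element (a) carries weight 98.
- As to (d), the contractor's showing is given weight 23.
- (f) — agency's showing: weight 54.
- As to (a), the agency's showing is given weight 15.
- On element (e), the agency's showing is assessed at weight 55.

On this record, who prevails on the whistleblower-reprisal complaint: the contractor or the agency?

contractor

Stage 1 (contractor, clear and convincing evidence, weight is at least 77): (a) net 98−15=83 ≥ 77 — meets; (b) net 96−15=81 ≥ 77 — meets; (c) 83 ≥ 77 — meets.
  All elements met. The burden passes to the agency.
Stage 2 (agency, a more-likely-than-not showing, weight is at least 54): (d) net 84−23=61 ≥ 54 — meets; (e) 55 ≥ 54 — meets.
  Stage 2 is satisfied; the onus moves to the contractor.
Stage 3 (contractor, a prima facie showing, weight is at least 9): (f) net 66−54=12 ≥ 9 — meets.
  The contractor carries the last stage.
All stages carried — the contractor prevails.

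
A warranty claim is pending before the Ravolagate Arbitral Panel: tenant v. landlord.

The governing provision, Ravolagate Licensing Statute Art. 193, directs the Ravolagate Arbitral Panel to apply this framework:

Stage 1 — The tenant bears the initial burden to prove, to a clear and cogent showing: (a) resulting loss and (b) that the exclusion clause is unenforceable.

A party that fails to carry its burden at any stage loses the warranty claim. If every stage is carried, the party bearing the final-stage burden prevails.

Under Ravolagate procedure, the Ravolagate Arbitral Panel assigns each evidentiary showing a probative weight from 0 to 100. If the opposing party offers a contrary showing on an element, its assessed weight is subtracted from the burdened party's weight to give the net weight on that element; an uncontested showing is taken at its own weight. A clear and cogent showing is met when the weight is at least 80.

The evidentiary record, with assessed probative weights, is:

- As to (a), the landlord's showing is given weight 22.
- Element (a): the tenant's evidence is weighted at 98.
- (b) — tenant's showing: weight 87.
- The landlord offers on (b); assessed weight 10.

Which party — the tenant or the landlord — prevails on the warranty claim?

landlord

Stage 1 — burden on tenant; standard: a clear and cogent showing (weight is at least 80).
    (a): 98 − 22 = 76 < 80 [not met]
    (b): 87 − 10 = 77 < 80 [not met]
  Not every element is met, so the tenant fails to carry Stage 1.
The landlord prevails.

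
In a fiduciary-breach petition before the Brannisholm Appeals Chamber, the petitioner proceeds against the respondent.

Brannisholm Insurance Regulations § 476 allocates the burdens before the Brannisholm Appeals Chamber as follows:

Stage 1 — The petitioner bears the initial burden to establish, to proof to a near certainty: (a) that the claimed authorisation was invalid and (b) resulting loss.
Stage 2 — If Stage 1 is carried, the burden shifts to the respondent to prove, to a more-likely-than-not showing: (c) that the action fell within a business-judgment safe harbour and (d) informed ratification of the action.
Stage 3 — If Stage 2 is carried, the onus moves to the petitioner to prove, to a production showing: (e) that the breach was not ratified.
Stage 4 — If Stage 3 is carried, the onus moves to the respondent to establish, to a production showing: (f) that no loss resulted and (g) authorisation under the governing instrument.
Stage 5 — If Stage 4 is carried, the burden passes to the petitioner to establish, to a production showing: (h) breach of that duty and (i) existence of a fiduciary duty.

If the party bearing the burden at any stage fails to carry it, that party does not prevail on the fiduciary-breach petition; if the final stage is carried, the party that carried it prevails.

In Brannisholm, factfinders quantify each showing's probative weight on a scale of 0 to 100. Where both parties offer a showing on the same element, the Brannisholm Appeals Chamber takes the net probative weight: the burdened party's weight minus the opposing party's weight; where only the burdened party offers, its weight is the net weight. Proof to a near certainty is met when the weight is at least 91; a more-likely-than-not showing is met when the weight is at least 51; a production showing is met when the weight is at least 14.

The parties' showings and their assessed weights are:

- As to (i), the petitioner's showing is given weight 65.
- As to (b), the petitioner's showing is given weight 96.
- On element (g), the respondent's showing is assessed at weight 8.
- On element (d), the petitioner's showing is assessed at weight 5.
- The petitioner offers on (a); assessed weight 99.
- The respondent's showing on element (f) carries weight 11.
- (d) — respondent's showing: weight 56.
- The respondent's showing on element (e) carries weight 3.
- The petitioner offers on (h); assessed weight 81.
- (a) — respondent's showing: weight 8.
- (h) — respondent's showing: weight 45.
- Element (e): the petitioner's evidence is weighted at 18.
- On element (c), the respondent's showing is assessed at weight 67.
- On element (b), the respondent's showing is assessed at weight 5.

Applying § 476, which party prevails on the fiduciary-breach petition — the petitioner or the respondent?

At Stage 1 the petitioner must meet proof to a near certainty (weight is at least 91): on (a) the weight is 99 less the opposing 8 gives net 91, ≥ 91, so (a) meets the standard; on (b) the weight is 96 less the opposing 5 gives net 91, ≥ 91, so (b) meets the standard.
  The petitioner carries Stage 1; the respondent now bears the burden.
At Stage 2 the respondent must meet a more-likely-than-not showing (weight is at least 51): on (c) the weight is 67, which does reach 51, so (c) meets the standard; on (d) the weight is 56 less the opposing 5 gives net 51, which does reach 51, so (d) meets the standard.
  All elements met. The burden passes to the petitioner.
At Stage 3 the petitioner must meet a production showing (weight is at least 14): on (e) the weight is 18 less the opposing 3 gives net 15, which does reach 14, so (e) meets the standard.
  All elements met. The burden passes to the respondent.
At Stage 4 the respondent must meet a production showing (weight is at least 14): on (f) the weight is 11, which does not reach 14, so (f) does not meet the standard; on (g) the weight is 8, < 14, so (g) does not meet the standard.
  Stage 4 not carried; the respondent fails its burden.
The analysis ends at Stage 4; the petitioner prevails.

petitioner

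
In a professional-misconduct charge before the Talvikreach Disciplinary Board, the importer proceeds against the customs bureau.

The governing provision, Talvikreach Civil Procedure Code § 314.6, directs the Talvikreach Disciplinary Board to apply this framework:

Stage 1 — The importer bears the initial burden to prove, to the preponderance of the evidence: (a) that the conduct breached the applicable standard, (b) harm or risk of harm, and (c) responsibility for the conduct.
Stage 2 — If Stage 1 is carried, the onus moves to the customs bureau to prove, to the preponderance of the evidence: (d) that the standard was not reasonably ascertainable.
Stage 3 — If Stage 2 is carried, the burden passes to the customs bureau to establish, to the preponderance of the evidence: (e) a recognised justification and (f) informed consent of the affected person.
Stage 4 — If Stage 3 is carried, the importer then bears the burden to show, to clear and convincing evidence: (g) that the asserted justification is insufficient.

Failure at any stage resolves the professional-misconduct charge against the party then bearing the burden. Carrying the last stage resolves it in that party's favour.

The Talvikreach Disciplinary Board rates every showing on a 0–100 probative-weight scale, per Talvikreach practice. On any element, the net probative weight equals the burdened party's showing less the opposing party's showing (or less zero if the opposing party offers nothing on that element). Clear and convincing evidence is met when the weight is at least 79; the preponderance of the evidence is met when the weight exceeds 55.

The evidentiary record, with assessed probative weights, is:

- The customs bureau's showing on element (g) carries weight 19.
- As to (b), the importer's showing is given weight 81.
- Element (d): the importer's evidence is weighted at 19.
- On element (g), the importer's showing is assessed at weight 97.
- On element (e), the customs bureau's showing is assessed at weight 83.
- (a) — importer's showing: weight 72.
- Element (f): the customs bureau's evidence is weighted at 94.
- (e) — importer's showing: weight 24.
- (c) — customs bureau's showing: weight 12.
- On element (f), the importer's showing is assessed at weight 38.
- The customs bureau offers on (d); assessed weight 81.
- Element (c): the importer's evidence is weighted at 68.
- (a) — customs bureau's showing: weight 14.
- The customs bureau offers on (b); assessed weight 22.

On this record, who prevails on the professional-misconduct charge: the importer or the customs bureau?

customs bureau

At Stage 1 the importer must meet the preponderance of the evidence (weight exceeds 55): on (a) the weight is 72 less the opposing 14 gives net 58, which does exceed 55, so (a) meets the standard; on (b) the weight is 81 less the opposing 22 gives net 59, which does exceed 55, so (b) meets the standard; on (c) the weight is 68 less the opposing 12 gives net 56, > 55, so (c) meets the standard.
  Stage 1 is satisfied; the onus moves to the customs bureau.
At Stage 2 the customs bureau must meet the preponderance of the evidence (weight exceeds 55): on (d) the weight is 81 less the opposing 19 gives net 62, > 55, so (d) meets the standard.
  Stage 2 carried; the burden remains with the customs bureau.
At Stage 3 the customs bureau must meet the preponderance of the evidence (weight exceeds 55): on (e) the weight is 83 less the opposing 24 gives net 59, which does exceed 55, so (e) meets the standard; on (f) the weight is 94 less the opposing 38 gives net 56, which does exceed 55, so (f) meets the standard.
  All elements met. The burden passes to the importer.
At Stage 4 the importer must meet clear and convincing evidence (weight is at least 79): on (g) the weight is 97 less the opposing 19 gives net 78, < 79, so (g) does not meet the standard.
  The importer does not carry Stage 4.
The analysis ends at Stage 4; the customs bureau prevails.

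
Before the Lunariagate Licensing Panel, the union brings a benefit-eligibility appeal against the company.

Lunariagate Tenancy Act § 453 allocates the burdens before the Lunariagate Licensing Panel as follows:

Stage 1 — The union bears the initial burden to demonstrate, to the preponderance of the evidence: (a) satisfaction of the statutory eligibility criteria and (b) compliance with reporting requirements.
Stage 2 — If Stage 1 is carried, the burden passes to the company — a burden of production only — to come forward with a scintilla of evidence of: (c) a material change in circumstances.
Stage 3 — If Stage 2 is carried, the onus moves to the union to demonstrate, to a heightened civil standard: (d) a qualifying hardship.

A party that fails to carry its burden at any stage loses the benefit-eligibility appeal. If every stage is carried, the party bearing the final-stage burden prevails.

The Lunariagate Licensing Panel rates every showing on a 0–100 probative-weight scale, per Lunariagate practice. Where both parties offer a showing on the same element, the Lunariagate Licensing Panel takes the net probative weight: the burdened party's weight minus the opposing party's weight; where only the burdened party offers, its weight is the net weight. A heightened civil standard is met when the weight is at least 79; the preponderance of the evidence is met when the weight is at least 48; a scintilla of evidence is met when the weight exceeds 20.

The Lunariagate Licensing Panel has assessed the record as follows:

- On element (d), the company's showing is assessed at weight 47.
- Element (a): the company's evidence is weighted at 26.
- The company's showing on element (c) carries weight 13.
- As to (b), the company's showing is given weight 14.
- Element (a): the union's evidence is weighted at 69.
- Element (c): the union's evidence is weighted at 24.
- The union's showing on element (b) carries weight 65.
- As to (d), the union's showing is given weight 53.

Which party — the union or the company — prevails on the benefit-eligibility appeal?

company

At Stage 1 the union must meet the preponderance of the evidence (weight is at least 48): on (a) the weight is 69 less the opposing 26 gives net 43, < 48, so (a) does not meet the standard; on (b) the weight is 65 less the opposing 14 gives net 51, ≥ 48, so (b) meets the standard.
  The union does not carry Stage 1.
The company prevails.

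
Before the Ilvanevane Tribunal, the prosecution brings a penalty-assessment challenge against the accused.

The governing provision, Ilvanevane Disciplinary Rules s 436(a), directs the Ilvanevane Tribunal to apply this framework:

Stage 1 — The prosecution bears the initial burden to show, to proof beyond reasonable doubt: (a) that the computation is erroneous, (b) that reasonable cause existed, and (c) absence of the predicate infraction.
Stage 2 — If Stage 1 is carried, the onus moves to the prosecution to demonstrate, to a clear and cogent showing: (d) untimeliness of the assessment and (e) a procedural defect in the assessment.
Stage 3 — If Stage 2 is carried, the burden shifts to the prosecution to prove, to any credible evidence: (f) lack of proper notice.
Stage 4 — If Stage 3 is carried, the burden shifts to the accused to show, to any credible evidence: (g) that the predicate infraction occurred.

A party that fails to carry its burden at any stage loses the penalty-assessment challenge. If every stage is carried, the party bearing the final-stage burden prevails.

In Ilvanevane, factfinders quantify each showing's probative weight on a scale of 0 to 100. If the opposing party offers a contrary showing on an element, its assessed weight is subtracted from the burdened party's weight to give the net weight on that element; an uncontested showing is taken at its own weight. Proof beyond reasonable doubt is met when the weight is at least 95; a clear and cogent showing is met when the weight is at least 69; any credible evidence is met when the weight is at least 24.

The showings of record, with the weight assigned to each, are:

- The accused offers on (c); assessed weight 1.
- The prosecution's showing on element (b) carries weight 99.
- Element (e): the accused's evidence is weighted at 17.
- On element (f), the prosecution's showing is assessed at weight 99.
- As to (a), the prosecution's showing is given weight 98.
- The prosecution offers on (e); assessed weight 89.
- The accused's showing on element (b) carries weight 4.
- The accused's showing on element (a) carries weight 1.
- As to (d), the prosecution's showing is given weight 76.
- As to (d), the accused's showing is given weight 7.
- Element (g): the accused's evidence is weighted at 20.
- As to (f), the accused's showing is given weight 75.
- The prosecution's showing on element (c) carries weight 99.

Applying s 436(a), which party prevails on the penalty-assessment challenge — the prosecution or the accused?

prosecution

At Stage 1 the prosecution must meet proof beyond reasonable doubt (weight is at least 95): on (a) the weight is 98 less the opposing 1 gives net 97, which does reach 95, so (a) meets the standard; on (b) the weight is 99 less the opposing 4 gives net 95, which does reach 95, so (b) meets the standard; on (c) the weight is 99 less the opposing 1 gives net 98, which does reach 95, so (c) meets the standard.
  All elements met. The prosecution retains the burden for Stage 2.
At Stage 2 the prosecution must meet a clear and cogent showing (weight is at least 69): on (d) the weight is 76 less the opposing 7 gives net 69, ≥ 69, so (d) meets the standard; on (e) the weight is 89 less the opposing 17 gives net 72, which does reach 69, so (e) meets the standard.
  All elements met. The prosecution retains the burden for Stage 3.
At Stage 3 the prosecution must meet any credible evidence (weight is at least 24): on (f) the weight is 99 less the opposing 75 gives net 24, ≥ 24, so (f) meets the standard.
  Stage 3 carried; the burden shifts to the accused.
At Stage 4 the accused must meet any credible evidence (weight is at least 24): on (g) the weight is 20, < 24, so (g) does not meet the standard.
  The accused does not carry Stage 4.
The prosecution prevails.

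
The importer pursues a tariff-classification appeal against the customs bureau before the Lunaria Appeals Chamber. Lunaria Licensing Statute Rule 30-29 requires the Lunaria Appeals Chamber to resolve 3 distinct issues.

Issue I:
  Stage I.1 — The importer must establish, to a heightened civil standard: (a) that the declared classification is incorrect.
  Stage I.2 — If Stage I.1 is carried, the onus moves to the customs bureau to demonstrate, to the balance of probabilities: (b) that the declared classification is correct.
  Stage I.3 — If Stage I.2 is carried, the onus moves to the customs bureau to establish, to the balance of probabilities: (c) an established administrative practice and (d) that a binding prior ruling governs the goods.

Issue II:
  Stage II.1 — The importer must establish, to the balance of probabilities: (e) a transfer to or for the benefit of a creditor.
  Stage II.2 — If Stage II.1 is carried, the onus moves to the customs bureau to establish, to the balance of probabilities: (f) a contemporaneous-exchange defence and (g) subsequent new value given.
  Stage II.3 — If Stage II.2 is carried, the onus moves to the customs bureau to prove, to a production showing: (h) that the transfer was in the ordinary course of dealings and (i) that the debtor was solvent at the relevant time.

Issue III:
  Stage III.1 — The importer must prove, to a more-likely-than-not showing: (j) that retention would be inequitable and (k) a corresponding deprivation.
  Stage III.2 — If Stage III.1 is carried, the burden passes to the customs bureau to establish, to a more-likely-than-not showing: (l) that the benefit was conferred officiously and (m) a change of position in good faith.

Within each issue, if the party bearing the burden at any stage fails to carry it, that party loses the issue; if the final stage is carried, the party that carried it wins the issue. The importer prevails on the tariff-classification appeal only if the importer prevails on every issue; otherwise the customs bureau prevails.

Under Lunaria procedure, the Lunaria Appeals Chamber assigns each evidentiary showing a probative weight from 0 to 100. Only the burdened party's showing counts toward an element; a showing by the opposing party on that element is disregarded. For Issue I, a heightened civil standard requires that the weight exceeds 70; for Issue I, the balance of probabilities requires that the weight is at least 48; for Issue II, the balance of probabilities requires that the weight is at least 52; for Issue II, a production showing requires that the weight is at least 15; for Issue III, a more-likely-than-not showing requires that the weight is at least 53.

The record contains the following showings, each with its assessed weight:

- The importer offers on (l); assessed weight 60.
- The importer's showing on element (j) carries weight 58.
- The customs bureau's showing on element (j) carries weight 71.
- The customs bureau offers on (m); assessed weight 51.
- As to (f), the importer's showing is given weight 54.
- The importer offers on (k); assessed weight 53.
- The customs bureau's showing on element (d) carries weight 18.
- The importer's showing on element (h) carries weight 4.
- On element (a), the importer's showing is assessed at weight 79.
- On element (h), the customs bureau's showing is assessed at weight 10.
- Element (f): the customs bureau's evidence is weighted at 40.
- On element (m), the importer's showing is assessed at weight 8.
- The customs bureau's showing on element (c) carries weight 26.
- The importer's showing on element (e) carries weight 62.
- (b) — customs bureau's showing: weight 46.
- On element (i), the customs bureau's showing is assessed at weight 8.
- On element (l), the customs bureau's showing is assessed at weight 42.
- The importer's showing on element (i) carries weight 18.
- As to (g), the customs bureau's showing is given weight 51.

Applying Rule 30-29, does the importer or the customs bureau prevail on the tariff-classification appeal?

importer

— Issue I —
Stage I.1 — burden on importer; standard: a heightened civil standard (weight exceeds 70).
    (a): 79 > 70 [met]
  The importer carries Stage I.1; the customs bureau now bears the burden.
Stage I.2 — burden on customs bureau; standard: the balance of probabilities (weight is at least 48).
    (b): 46 < 48 [not met]
  Not every element is met, so the customs bureau fails to carry Stage I.2.
The analysis ends at Stage I.2; the importer prevails on this issue.
— Issue II —
At Stage II.1 the importer must meet the balance of probabilities (weight is at least 52): on (e) the weight is 62, ≥ 52, so (e) meets the standard.
  The importer carries Stage II.1; the customs bureau now bears the burden.
At Stage II.2 the customs bureau must meet the balance of probabilities (weight is at least 52): on (f) the weight is 40 (the importer's 54 is given no effect), which does not reach 52, so (f) does not meet the standard; on (g) the weight is 51, < 52, so (g) does not meet the standard.
  The customs bureau does not carry Stage II.2.
The importer prevails on this issue.
— Issue III —
Stage III.1 — burden on importer; standard: a more-likely-than-not showing (weight is at least 53).
    (j): 58 (customs bureau's 71 disregarded) ≥ 53 [met]
    (k): 53 ≥ 53 [met]
  All elements met. The burden passes to the customs bureau.
Stage III.2 — burden on customs bureau; standard: a more-likely-than-not showing (weight is at least 53).
    (l): 42 (importer's 60 disregarded) < 53 [not met]
    (m): 51 (importer's 8 disregarded) < 53 [not met]
  Stage III.2 not carried; the customs bureau fails its burden.
So the importer prevails on this issue.
Per-issue: Issue I → importer; Issue II → importer; Issue III → importer. The importer must prevail on every issue; overall, the importer prevails.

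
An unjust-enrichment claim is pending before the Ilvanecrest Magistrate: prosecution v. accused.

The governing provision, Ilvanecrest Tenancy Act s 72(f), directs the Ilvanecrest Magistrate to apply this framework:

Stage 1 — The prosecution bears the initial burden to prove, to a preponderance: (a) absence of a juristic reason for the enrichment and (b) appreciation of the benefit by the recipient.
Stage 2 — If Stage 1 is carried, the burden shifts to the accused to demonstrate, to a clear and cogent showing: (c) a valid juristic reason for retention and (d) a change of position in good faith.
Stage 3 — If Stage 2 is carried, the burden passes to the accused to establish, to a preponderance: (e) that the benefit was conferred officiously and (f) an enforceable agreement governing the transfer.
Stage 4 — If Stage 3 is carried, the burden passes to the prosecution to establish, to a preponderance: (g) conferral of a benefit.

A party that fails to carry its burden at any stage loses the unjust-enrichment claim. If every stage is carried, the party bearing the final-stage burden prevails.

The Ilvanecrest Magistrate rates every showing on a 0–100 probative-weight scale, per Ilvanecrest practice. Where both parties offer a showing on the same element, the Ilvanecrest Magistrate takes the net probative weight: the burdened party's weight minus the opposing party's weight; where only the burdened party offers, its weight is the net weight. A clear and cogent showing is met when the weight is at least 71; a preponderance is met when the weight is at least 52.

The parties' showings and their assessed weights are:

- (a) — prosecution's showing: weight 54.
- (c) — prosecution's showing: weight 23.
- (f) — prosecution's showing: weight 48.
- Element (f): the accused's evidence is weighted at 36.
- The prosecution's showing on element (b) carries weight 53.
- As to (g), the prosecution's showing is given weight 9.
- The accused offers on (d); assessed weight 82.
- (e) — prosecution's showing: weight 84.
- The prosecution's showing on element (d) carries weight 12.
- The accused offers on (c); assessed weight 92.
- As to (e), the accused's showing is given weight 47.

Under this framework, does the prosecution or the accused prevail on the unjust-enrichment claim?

prosecution

Stage 1 — burden on prosecution; standard: a preponderance (weight is at least 52).
    (a): 54 ≥ 52 [met]
    (b): 53 ≥ 52 [met]
  All elements met. The burden passes to the accused.
Stage 2 — burden on accused; standard: a clear and cogent showing (weight is at least 71).
    (c): 92 − 23 = 69 < 71 [not met]
    (d): 82 − 12 = 70 < 71 [not met]
  Not every element is met, so the accused fails to carry Stage 2.
The analysis ends at Stage 2; the prosecution prevails.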